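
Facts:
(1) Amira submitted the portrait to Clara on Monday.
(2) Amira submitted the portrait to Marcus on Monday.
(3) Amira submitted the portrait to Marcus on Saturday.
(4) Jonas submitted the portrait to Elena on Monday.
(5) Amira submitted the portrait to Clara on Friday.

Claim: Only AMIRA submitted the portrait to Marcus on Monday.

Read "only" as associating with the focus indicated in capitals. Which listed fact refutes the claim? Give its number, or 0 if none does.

Focus (in capitals) is "Amira" — the agent. "Only" excludes alternative agents while holding fixed the portrait as thing and Marcus as recipient and on Monday as setting.
Every other fact changes something in the background, not just the agent. Nothing refutes the claim.

0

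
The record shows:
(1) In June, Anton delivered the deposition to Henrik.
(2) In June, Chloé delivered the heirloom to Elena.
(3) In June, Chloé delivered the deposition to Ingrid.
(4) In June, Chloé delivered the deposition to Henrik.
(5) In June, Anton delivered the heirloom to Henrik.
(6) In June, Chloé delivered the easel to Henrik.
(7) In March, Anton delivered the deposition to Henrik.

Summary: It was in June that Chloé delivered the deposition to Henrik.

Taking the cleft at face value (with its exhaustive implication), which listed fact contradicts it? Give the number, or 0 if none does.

The cleft puts "in June" in focus and presupposes the open proposition with agent = Chloé, thing = the deposition, recipient = Henrik.
The exhaustive reading says no other setting fits that background.
No listed fact matches the background with a different setting. Exhaustivity holds.

0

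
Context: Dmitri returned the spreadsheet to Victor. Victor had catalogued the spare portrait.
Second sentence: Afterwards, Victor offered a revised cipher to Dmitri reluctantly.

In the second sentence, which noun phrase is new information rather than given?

"Victor" and "Dmitri" in the second sentence are given — already mentioned in the context.
"a revised cipher" has no antecedent in the context; it is discourse-new (the indefinite article also signals a new referent).

a revised cipher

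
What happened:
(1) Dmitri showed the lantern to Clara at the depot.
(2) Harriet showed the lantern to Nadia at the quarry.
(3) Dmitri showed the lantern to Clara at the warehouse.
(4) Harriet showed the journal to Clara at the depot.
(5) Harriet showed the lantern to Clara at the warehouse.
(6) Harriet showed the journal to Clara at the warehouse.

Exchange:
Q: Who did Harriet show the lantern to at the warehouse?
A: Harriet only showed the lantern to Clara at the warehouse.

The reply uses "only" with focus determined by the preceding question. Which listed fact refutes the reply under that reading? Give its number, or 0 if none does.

0

The question "Who did ... to ...?" targets the recipient, so in the reply the focus falls on "Clara".
"Only" then excludes alternative recipients while the background — Harriet as agent and the lantern as thing and at the warehouse as setting — is held fixed.
No listed fact shares that background with another recipient. Nothing contradicts the reply.
(Fact (6) would refute a reading with focus on the thing — but that is not what the question asks.)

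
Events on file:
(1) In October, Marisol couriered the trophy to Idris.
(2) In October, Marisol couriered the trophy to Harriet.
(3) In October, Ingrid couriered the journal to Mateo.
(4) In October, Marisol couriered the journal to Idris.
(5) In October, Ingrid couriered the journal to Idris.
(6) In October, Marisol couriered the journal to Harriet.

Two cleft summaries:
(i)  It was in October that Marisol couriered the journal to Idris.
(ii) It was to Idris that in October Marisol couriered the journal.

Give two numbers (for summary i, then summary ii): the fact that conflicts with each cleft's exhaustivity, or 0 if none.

(i): focus "in October". No fact shares Marisol as agent and the journal as thing and Idris as recipient with a different setting. 0.
(ii): focus "Idris". Looking for Marisol as agent and the journal as thing and in October as setting with some other recipient — fact (6) has Harriet there. Refuted.

0, 6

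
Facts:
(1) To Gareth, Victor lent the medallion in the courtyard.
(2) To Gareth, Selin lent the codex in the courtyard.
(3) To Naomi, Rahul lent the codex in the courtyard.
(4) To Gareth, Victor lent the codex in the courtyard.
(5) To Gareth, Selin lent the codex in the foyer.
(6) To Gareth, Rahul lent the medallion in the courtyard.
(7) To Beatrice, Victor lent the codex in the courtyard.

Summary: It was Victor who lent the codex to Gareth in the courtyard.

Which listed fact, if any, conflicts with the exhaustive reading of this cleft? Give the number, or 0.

Focus of the cleft: "Victor" (the agent). Presupposed background: the codex as thing and Gareth as recipient and in the courtyard as setting.
Exhaustivity: Victor is the only agent satisfying that background.
Fact (2) shares the background but with agent = Selin; exhaustivity is violated.

2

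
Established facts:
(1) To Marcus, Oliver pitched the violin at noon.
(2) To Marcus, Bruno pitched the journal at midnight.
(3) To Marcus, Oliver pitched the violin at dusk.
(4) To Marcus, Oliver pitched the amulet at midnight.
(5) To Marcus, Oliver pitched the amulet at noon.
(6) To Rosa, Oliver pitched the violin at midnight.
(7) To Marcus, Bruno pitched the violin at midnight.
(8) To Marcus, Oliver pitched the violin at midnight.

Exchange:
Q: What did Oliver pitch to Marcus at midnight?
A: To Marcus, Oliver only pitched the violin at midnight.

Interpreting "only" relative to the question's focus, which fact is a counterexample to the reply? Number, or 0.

4

Answering "What did ...?" puts focus on the thing — here, "the violin".
"Only" then excludes alternative things while the background — agent = Oliver, recipient = Marcus, setting = at midnight — is held fixed.
Fact (4) keeps agent = Oliver, recipient = Marcus, setting = at midnight but has thing = the amulet; that refutes the reply.
(Fact (6) would refute a reading with focus on the recipient — but that is not what the question asks.)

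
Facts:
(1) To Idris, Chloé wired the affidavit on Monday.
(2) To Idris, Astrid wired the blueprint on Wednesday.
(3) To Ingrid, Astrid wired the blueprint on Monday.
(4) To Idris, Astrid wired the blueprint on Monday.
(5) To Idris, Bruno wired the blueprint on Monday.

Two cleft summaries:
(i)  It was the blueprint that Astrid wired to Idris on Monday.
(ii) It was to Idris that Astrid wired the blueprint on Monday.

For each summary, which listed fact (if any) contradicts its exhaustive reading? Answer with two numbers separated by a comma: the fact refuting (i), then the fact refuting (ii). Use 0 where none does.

Summary (i) focuses "the blueprint" (the thing); background same agent, recipient, setting (Astrid / Idris / on Monday). No fact matches that background with a different thing, so 0.
Summary (ii) focuses "Idris" (the recipient); background same agent, thing, setting (Astrid / the blueprint / on Monday). Fact (3) matches that background with recipient = Ingrid — refutes (ii).

0, 3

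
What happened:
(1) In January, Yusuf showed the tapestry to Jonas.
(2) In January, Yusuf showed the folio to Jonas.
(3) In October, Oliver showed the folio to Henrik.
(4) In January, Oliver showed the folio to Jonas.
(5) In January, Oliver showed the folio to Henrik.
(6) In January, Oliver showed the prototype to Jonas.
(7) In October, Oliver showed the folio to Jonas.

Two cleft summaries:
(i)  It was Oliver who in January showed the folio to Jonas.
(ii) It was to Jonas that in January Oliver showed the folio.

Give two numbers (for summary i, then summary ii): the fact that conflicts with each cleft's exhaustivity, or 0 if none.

2, 5

(i): focus "Oliver". Looking for thing = the folio, recipient = Jonas, setting = in January with some other agent — fact (2) has Yusuf there. Refuted.
(ii): focus "Jonas". Looking for agent = Oliver, thing = the folio, setting = in January with some other recipient — fact (5) has Henrik there. Refuted.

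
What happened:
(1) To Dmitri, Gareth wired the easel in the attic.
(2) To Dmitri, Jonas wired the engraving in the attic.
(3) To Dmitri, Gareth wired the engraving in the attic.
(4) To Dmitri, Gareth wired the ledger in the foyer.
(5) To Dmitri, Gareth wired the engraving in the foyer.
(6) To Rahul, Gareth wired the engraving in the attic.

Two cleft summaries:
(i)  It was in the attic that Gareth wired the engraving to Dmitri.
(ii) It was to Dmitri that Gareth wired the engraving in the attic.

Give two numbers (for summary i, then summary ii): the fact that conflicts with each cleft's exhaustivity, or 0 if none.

5, 6

(i): focus "in the attic". Looking for agent = Gareth, thing = the engraving, recipient = Dmitri with some other setting — fact (5) has in the foyer there. Refuted.
(ii): focus "Dmitri". Looking for agent = Gareth, thing = the engraving, setting = in the attic with some other recipient — fact (6) has Rahul there. Refuted.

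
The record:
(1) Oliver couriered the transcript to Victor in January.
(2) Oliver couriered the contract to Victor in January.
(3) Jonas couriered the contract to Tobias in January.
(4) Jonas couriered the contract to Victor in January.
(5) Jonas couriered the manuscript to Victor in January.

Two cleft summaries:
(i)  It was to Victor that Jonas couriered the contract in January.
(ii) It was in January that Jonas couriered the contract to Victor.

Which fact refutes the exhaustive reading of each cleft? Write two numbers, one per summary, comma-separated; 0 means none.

Summary (i) focuses "Victor" (the recipient); background agent = Jonas, thing = the contract, setting = in January. Fact (3) matches that background with recipient = Tobias — refutes (i).
Summary (ii) focuses "in January" (the setting); background agent = Jonas, thing = the contract, recipient = Victor. No fact matches that background with a different setting, so 0.

3, 0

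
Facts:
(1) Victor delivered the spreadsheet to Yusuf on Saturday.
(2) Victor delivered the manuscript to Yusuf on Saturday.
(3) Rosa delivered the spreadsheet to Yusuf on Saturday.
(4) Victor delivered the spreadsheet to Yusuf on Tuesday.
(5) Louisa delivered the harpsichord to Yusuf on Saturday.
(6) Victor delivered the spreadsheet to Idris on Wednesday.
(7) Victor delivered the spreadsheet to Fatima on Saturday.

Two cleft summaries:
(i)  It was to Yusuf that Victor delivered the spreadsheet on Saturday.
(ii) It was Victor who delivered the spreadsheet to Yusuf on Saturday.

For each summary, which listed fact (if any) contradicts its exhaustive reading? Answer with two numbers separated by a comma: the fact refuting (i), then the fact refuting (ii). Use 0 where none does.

7, 3

Summary (i) focuses "Yusuf" (the recipient); background same agent, thing, setting (Victor / the spreadsheet / on Saturday). Fact (7) matches that background with recipient = Fatima — refutes (i).
Summary (ii) focuses "Victor" (the agent); background same thing, recipient, setting (the spreadsheet / Yusuf / on Saturday). Fact (3) matches that background with agent = Rosa — refutes (ii).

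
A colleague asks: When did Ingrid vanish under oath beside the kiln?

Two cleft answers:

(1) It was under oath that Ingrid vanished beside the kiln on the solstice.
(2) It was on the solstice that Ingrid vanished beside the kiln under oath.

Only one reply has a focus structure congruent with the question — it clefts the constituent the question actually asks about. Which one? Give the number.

2

The question word "when" targets the time.
Option (1) clefts "under oath" — the manner, not what was asked.
Option (2) clefts "on the solstice" — that matches what the question asks about.
So the congruent reply is (2).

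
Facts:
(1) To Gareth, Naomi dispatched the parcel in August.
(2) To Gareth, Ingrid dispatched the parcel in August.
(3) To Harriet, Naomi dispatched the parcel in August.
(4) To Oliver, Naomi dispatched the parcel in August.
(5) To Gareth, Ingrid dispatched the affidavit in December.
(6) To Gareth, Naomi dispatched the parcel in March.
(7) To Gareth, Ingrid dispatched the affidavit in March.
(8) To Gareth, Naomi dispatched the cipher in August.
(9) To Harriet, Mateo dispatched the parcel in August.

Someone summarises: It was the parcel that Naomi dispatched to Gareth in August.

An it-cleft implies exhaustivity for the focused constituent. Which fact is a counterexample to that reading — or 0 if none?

8

Focus of the cleft: "the parcel" (the thing). Presupposed background: same agent, recipient, setting (Naomi / Gareth / in August).
The exhaustive reading says no other thing fits that background.
Fact (8) shares the background but with thing = the cipher; exhaustivity is violated.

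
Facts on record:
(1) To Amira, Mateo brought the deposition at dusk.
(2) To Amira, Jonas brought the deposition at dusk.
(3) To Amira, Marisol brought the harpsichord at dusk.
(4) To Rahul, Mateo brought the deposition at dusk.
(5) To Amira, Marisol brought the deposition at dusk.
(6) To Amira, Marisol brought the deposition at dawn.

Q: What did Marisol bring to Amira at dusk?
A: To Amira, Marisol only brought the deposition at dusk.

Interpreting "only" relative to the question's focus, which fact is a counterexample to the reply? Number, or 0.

3

The question "What did ...?" targets the thing, so in the reply the focus falls on "the deposition".
"Only" then excludes alternative things while the background — agent = Marisol, recipient = Amira, setting = at dusk — is held fixed.
Fact (3) shares the background with a different thing (the harpsichord) — counterexample.
(Fact (6) would refute a reading with focus on the setting — but that is not what the question asks.)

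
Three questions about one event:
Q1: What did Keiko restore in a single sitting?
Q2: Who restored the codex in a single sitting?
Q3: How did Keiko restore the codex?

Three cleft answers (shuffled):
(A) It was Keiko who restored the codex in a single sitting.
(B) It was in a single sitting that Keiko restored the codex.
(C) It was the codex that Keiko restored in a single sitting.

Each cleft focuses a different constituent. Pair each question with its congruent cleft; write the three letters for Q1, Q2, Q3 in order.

CAB

Q1 asks about the direct object; cleft (C) focuses "the codex", which is the direct object — so Q1 → C.
Q2 asks about the subject (agent); cleft (A) focuses "Keiko", which is the subject (agent) — so Q2 → A.
Q3 asks about the manner; cleft (B) focuses "in a single sitting", which is the manner — so Q3 → B.
Mapping: Q1→C, Q2→A, Q3→B.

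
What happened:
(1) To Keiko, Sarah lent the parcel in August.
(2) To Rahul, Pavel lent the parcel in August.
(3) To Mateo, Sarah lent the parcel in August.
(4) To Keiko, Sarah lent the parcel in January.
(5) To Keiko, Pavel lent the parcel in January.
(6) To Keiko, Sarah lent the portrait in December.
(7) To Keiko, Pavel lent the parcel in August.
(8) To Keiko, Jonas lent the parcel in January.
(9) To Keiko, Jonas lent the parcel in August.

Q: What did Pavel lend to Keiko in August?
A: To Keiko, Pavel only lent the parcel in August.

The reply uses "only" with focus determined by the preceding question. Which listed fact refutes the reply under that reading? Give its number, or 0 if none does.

The question "What did ...?" targets the thing, so in the reply the focus falls on "the parcel".
"Only" then excludes alternative things while the background — same agent, recipient, setting (Pavel / Keiko / in August) — is held fixed.
No fact keeps same agent, recipient, setting (Pavel / Keiko / in August) while changing the thing; every other fact differs on something backgrounded. The reply stands.
(Fact (5) would refute a reading with focus on the setting — but that is not what the question asks.)

0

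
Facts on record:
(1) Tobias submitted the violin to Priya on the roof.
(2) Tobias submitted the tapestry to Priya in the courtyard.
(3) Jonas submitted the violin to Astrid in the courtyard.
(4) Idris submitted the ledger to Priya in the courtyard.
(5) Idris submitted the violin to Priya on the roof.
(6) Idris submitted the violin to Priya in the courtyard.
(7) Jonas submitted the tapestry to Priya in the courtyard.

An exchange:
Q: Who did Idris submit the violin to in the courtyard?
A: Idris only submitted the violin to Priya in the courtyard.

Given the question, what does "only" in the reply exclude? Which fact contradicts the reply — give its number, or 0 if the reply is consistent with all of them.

Answering "Who did ... to ...?" puts focus on the recipient — here, "Priya".
"Only" then excludes alternative recipients while the background — Idris as agent and the violin as thing and in the courtyard as setting — is held fixed.
No fact keeps Idris as agent and the violin as thing and in the courtyard as setting while changing the recipient; every other fact differs on something backgrounded. The reply stands.
(Fact (4) would refute a reading with focus on the thing — but that is not what the question asks.)

0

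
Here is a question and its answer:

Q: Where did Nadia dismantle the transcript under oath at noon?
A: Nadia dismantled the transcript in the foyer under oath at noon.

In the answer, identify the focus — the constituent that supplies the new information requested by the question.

The wh-word "where" asks about the location.
In the answer, "Nadia", "the transcript", "under oath" and "at noon" are given — repeated from the question.
The constituent filling the location gap is "in the foyer"; that is the focus and would carry nuclear stress.

in the foyer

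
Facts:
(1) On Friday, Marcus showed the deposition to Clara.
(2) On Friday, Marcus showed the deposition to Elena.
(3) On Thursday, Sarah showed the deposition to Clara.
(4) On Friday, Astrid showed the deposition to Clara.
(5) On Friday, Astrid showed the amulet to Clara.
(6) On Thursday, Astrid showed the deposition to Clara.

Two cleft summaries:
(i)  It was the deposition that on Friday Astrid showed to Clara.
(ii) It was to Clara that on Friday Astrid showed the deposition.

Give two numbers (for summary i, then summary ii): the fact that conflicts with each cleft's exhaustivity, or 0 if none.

(i): focus "the deposition". Looking for agent = Astrid, recipient = Clara, setting = on Friday with some other thing — fact (5) has the amulet there. Refuted.
(ii): focus "Clara". No fact shares agent = Astrid, thing = the deposition, setting = on Friday with a different recipient. 0.

5, 0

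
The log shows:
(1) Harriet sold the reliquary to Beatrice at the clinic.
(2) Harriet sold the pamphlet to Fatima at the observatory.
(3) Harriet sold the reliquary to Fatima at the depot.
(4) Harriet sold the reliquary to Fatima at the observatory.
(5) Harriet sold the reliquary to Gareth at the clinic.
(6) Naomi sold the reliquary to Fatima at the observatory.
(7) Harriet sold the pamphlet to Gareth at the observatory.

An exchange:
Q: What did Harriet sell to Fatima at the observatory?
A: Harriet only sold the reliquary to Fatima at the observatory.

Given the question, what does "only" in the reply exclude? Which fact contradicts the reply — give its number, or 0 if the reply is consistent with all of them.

2

The question "What did ...?" targets the thing, so in the reply the focus falls on "the reliquary".
"Only" then excludes alternative things while the background — agent = Harriet, recipient = Fatima, setting = at the observatory — is held fixed.
Fact (2) shares the background with a different thing (the pamphlet) — counterexample.
(Fact (3) would refute a reading with focus on the setting — but that is not what the question asks.)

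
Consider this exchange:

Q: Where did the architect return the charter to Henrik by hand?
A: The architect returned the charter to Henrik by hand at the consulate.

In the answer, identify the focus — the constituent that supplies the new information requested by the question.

at the consulate

The wh-word "where" asks about the location.
In the answer, "the architect", "the charter", "to Henrik" and "by hand" are given — repeated from the question.
The constituent filling the location gap is "at the consulate"; that is the focus and would carry nuclear stress.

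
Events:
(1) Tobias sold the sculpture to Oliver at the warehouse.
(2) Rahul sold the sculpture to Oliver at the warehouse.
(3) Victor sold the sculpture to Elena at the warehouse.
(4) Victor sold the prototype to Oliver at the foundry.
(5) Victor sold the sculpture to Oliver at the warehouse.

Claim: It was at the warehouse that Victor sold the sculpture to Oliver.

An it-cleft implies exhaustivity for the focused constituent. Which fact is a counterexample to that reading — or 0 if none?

0

The cleft puts "at the warehouse" in focus and presupposes the open proposition with Victor as agent and the sculpture as thing and Oliver as recipient.
The exhaustive reading says no other setting fits that background.
No listed fact matches the background with a different setting. Exhaustivity holds.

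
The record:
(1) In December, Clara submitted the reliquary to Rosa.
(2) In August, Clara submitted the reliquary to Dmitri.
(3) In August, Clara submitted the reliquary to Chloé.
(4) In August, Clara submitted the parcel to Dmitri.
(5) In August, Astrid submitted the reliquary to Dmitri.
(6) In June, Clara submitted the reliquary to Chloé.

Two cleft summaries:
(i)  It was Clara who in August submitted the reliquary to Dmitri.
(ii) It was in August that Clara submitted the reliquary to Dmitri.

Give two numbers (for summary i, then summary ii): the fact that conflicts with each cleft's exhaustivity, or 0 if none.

5, 0

Summary (i) focuses "Clara" (the agent); background same thing, recipient, setting (the reliquary / Dmitri / in August). Fact (5) matches that background with agent = Astrid — refutes (i).
Summary (ii) focuses "in August" (the setting); background same agent, thing, recipient (Clara / the reliquary / Dmitri). No fact matches that background with a different setting, so 0.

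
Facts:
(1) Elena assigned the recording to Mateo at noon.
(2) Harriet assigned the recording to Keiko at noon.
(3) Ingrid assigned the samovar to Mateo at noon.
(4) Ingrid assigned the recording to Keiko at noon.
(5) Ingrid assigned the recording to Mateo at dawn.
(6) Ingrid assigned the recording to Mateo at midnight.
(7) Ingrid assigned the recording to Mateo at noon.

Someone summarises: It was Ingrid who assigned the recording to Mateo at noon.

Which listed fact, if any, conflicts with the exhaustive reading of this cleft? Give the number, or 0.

1

Focus of the cleft: "Ingrid" (the agent). Presupposed background: same thing, recipient, setting (the recording / Mateo / at noon).
Exhaustivity: Ingrid is the only agent satisfying that background.
But fact (1) also has same thing, recipient, setting (the recording / Mateo / at noon), with agent = Elena — so the exhaustive reading fails.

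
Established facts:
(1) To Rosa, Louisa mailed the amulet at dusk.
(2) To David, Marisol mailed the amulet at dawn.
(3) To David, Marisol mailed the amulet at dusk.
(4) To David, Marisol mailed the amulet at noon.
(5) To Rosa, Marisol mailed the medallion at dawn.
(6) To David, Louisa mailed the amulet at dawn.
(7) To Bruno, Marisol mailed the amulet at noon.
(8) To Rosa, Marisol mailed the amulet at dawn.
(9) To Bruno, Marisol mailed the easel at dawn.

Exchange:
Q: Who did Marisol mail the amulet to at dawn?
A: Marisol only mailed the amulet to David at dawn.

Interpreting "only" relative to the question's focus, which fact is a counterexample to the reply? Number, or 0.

Answering "Who did ... to ...?" puts focus on the recipient — here, "David".
"Only" then excludes alternative recipients while the background — same agent, thing, setting (Marisol / the amulet / at dawn) — is held fixed.
Fact (8) keeps same agent, thing, setting (Marisol / the amulet / at dawn) but has recipient = Rosa; that refutes the reply.
(Fact (3) would refute a reading with focus on the setting — but that is not what the question asks.)

8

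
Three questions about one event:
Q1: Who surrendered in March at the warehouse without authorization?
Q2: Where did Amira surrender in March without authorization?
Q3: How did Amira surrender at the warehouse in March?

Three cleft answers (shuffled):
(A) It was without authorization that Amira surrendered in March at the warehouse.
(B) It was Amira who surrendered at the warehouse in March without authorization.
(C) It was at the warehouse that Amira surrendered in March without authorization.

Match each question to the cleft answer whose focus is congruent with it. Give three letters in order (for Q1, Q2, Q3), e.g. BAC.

BCA

Q1 asks about the subject (agent); cleft (B) focuses "Amira", which is the subject (agent) — so Q1 → B.
Q2 asks about the location; cleft (C) focuses "at the warehouse", which is the location — so Q2 → C.
Q3 asks about the manner; cleft (A) focuses "without authorization", which is the manner — so Q3 → A.
Mapping: Q1→B, Q2→C, Q3→A.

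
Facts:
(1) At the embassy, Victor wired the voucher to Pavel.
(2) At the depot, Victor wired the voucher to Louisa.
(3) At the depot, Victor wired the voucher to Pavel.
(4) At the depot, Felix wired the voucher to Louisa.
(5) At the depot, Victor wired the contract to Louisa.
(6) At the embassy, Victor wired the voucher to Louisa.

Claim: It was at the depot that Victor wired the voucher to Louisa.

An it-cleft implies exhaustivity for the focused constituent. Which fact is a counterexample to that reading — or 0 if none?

6

The cleft puts "at the depot" in focus and presupposes the open proposition with same agent, thing, recipient (Victor / the voucher / Louisa).
The exhaustive reading says no other setting fits that background.
Fact (6) shares the background but with setting = at the embassy; exhaustivity is violated.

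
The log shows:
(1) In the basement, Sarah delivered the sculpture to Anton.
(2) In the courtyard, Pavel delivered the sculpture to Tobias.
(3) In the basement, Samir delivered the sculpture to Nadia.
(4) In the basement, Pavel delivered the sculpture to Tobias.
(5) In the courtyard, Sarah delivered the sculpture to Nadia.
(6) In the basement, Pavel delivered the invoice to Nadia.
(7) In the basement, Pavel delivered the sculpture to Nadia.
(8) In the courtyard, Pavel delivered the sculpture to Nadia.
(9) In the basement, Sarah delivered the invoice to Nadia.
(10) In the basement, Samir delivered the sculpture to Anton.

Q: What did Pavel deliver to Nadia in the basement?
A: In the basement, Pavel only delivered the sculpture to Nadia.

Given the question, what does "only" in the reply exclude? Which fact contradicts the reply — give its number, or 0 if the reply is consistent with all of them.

6

Answering "What did ...?" puts focus on the thing — here, "the sculpture".
"Only" then excludes alternative things while the background — same agent, recipient, setting (Pavel / Nadia / in the basement) — is held fixed.
Fact (6) keeps same agent, recipient, setting (Pavel / Nadia / in the basement) but has thing = the invoice; that refutes the reply.
(Fact (8) would refute a reading with focus on the setting — but that is not what the question asks.)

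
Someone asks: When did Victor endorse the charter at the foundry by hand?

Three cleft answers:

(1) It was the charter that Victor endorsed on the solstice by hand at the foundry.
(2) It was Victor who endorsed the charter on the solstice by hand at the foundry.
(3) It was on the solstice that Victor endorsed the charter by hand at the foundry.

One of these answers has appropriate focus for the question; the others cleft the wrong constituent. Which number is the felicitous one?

The question word "when" targets the time.
Option (1) clefts "the charter" — the direct object, not what was asked.
Option (2) clefts "Victor" — the subject (agent), not what was asked.
Option (3) clefts "on the solstice" — that matches what the question asks about.
So the congruent reply is (3).

3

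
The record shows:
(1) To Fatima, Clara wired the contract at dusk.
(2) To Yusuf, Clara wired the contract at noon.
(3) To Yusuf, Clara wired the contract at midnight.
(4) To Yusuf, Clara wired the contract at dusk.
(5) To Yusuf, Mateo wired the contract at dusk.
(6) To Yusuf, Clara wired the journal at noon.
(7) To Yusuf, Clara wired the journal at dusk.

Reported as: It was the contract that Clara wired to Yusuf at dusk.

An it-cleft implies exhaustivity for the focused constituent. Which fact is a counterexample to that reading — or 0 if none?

The cleft puts "the contract" in focus and presupposes the open proposition with agent = Clara, recipient = Yusuf, setting = at dusk.
Exhaustivity: the contract is the only thing satisfying that background.
But fact (7) also has agent = Clara, recipient = Yusuf, setting = at dusk, with thing = the journal — so the exhaustive reading fails.

7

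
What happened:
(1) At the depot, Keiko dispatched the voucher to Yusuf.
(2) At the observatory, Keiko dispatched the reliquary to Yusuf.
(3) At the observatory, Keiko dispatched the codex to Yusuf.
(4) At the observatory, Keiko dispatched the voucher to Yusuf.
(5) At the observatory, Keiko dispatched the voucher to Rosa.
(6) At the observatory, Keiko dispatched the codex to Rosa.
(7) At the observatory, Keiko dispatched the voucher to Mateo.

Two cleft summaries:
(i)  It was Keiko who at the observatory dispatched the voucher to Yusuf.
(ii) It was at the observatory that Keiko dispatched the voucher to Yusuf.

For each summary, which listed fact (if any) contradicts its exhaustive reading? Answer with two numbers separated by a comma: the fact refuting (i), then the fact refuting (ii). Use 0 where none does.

(i): focus "Keiko". No fact shares same thing, recipient, setting (the voucher / Yusuf / at the observatory) with a different agent. 0.
(ii): focus "at the observatory". Looking for same agent, thing, recipient (Keiko / the voucher / Yusuf) with some other setting — fact (1) has at the depot there. Refuted.

0, 1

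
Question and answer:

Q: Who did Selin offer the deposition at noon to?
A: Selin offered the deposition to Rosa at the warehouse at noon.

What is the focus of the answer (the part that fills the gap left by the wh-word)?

to Rosa

The wh-word "who" asks about the recipient.
In the answer, "Selin", "the deposition" and "at noon" are given — repeated from the question.
"at the warehouse" is also new, but it specifies the location, which is not what the question asks about — so it is not the focus.
The constituent filling the recipient gap is "to Rosa"; that is the focus.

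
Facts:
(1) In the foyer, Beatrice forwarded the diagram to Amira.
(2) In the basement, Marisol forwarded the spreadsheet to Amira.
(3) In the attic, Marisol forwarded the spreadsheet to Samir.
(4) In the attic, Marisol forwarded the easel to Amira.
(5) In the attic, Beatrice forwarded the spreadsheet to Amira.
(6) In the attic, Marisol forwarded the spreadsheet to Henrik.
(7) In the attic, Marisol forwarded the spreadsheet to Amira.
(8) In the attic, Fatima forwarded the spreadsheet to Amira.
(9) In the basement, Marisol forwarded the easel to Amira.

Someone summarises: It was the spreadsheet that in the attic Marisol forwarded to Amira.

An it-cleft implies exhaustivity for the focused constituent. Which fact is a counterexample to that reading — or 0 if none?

The cleft puts "the spreadsheet" in focus and presupposes the open proposition with same agent, recipient, setting (Marisol / Amira / in the attic).
The exhaustive reading says no other thing fits that background.
Fact (4) shares the background but with thing = the easel; exhaustivity is violated.

4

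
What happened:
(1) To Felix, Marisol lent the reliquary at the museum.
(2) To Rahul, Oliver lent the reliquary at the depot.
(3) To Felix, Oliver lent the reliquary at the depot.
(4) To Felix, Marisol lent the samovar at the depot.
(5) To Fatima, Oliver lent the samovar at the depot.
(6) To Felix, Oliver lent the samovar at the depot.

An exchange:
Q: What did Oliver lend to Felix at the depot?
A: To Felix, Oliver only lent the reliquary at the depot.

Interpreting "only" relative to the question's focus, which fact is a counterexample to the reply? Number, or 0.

6

Answering "What did ...?" puts focus on the thing — here, "the reliquary".
"Only" then excludes alternative things while the background — agent = Oliver, recipient = Felix, setting = at the depot — is held fixed.
Fact (6) keeps agent = Oliver, recipient = Felix, setting = at the depot but has thing = the samovar; that refutes the reply.
(Fact (2) would refute a reading with focus on the recipient — but that is not what the question asks.)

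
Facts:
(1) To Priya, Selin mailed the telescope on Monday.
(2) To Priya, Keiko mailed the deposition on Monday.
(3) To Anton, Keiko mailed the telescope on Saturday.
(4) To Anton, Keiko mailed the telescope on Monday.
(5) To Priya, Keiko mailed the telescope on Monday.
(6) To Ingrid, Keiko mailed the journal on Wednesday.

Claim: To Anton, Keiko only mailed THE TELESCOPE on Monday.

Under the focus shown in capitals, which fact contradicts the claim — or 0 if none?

The capitals mark "the telescope" as focus. So "only" rules out other things, with the rest (agent = Keiko, recipient = Anton, setting = on Monday) as background.
No fact matches agent = Keiko, recipient = Anton, setting = on Monday with a different thing — every other fact differs on at least one backgrounded slot. So no fact refutes it.

0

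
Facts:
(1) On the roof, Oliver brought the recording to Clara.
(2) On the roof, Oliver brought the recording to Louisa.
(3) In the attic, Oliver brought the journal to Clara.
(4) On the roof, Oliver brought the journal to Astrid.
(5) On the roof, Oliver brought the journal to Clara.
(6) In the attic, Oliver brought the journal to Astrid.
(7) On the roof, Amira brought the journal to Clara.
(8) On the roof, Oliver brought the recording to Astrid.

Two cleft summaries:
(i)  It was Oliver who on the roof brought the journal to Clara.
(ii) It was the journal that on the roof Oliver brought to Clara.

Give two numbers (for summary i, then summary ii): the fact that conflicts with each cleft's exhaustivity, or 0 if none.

7, 1

Summary (i) focuses "Oliver" (the agent); background same thing, recipient, setting (the journal / Clara / on the roof). Fact (7) matches that background with agent = Amira — refutes (i).
Summary (ii) focuses "the journal" (the thing); background same agent, recipient, setting (Oliver / Clara / on the roof). Fact (1) matches that background with thing = the recording — refutes (ii).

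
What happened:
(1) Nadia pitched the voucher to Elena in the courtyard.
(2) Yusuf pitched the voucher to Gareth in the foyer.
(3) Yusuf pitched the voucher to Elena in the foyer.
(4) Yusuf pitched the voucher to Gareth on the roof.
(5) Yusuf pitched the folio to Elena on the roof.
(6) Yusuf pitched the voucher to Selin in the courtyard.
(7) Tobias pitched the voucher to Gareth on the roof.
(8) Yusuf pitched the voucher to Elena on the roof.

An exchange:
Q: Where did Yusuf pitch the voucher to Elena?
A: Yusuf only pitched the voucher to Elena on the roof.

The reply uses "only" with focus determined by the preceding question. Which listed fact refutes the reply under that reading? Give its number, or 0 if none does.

The question "Where did ...?" targets the setting, so in the reply the focus falls on "on the roof".
So "only" ranges over settings; the rest (Yusuf as agent and the voucher as thing and Elena as recipient) is presupposed.
Fact (3) keeps Yusuf as agent and the voucher as thing and Elena as recipient but has setting = in the foyer; that refutes the reply.
(Fact (5) would refute a reading with focus on the thing — but that is not what the question asks.)

3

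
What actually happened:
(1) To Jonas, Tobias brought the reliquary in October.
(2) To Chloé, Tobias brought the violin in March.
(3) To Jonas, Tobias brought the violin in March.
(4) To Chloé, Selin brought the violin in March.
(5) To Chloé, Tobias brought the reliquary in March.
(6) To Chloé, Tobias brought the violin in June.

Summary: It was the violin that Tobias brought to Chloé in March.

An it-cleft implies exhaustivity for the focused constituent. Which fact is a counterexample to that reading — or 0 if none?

Focus of the cleft: "the violin" (the thing). Presupposed background: agent = Tobias, recipient = Chloé, setting = in March.
The exhaustive reading says no other thing fits that background.
But fact (5) also has agent = Tobias, recipient = Chloé, setting = in March, with thing = the reliquary — so the exhaustive reading fails.

5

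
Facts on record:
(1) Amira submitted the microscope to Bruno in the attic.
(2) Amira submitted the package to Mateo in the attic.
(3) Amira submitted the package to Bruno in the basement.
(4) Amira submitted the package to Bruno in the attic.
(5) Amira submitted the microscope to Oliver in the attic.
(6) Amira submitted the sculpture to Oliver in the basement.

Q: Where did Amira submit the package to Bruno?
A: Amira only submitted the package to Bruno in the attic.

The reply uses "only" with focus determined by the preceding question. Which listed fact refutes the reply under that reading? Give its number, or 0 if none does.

3

Answering "Where did ...?" puts focus on the setting — here, "in the attic".
"Only" then excludes alternative settings while the background — same agent, thing, recipient (Amira / the package / Bruno) — is held fixed.
Fact (3) keeps same agent, thing, recipient (Amira / the package / Bruno) but has setting = in the basement; that refutes the reply.
(Fact (2) would refute a reading with focus on the recipient — but that is not what the question asks.)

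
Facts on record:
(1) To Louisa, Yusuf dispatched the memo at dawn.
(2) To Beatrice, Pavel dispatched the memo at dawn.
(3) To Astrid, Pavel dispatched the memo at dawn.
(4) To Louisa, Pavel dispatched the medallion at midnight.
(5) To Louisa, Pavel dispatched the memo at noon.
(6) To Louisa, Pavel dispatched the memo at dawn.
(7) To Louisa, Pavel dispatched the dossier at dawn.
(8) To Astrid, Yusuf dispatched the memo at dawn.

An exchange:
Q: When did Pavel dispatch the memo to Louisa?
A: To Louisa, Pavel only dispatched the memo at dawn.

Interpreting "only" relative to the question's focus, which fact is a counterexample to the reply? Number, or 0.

5

The question "When did ...?" targets the setting, so in the reply the focus falls on "at dawn".
So "only" ranges over settings; the rest (agent = Pavel, thing = the memo, recipient = Louisa) is presupposed.
Fact (5) shares the background with a different setting (at noon) — counterexample.
(Fact (7) would refute a reading with focus on the thing — but that is not what the question asks.)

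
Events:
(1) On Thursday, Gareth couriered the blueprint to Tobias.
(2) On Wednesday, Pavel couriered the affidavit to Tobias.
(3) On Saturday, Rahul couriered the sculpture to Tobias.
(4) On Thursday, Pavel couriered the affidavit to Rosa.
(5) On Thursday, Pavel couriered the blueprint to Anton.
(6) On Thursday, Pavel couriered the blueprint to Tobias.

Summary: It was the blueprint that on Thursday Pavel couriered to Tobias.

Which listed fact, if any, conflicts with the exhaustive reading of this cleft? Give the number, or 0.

The cleft puts "the blueprint" in focus and presupposes the open proposition with agent = Pavel, recipient = Tobias, setting = on Thursday.
Exhaustivity: the blueprint is the only thing satisfying that background.
No listed fact matches the background with a different thing. Exhaustivity holds.

0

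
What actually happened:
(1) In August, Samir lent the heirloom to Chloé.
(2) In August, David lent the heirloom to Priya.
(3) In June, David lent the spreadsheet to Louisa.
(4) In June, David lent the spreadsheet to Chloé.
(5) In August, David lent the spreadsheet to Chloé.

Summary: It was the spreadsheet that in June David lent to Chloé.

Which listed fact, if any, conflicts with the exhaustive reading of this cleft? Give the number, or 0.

The cleft puts "the spreadsheet" in focus and presupposes the open proposition with agent = David, recipient = Chloé, setting = in June.
Exhaustivity: the spreadsheet is the only thing satisfying that background.
No listed fact matches the background with a different thing. Exhaustivity holds.

0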